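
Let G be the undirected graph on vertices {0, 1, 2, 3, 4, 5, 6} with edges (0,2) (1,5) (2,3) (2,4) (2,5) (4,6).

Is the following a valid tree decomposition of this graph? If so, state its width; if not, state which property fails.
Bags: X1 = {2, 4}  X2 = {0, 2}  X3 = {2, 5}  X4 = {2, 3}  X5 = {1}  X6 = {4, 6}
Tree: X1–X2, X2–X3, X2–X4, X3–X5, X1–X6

A tree decomposition must satisfy three properties: every vertex lies in some bag; for every edge, both endpoints lie together in some bag; and for every vertex, the bags containing it form a connected subtree. Here edge (5,1) lies in no bag, so the decomposition is invalid.

No — edge (5,1) lies in no bag.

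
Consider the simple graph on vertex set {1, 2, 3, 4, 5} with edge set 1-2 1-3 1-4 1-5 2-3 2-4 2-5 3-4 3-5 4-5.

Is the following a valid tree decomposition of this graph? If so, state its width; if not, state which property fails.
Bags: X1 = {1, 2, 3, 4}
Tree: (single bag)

No — vertex 5 appears in no bag.

A tree decomposition must satisfy three properties: every vertex lies in some bag; for every edge, both endpoints lie together in some bag; and for every vertex, the bags containing it form a connected subtree. Here vertex 5 appears in no bag, so the decomposition is invalid.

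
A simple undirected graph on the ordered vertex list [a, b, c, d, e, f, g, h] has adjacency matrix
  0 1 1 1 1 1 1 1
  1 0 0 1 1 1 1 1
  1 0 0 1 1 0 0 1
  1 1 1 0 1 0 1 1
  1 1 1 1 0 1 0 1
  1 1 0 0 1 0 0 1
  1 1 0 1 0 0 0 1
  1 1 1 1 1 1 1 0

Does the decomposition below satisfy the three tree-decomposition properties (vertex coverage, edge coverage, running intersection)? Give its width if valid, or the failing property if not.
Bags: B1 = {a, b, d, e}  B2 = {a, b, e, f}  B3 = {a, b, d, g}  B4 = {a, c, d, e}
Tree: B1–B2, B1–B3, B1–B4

No — vertex h appears in no bag.

A tree decomposition must satisfy three properties: every vertex lies in some bag; for every edge, both endpoints lie together in some bag; and for every vertex, the bags containing it form a connected subtree. Here vertex h appears in no bag, so the decomposition is invalid.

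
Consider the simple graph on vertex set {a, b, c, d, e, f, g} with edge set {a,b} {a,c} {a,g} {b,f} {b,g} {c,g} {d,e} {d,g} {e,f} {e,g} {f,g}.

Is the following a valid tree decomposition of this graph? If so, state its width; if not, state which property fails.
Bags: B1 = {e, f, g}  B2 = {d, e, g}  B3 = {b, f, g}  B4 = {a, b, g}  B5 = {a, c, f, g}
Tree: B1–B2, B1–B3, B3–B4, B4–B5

No — bags containing vertex f are not connected in the tree.

A tree decomposition must satisfy three properties: every vertex lies in some bag; for every edge, both endpoints lie together in some bag; and for every vertex, the bags containing it form a connected subtree. Here bags containing vertex f are not connected in the tree, so the decomposition is invalid.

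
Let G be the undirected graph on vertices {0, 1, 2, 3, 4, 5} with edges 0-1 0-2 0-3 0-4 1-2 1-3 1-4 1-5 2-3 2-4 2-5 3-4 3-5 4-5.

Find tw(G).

4

A width-4 tree decomposition is:
Bags: B1 = {1, 2, 3, 4, 5}  B2 = {0, 1, 2, 3, 4}
Tree: B1–B2
The largest bag has 5 vertices, giving width 4; this decomposition certifies tw(G) ≤ 4. On the other hand G contains the 5-clique {0, 1, 2, 3, 4}. A clique must lie in a single bag of any decomposition, so no decomposition can have width below 4. Therefore the treewidth is 4.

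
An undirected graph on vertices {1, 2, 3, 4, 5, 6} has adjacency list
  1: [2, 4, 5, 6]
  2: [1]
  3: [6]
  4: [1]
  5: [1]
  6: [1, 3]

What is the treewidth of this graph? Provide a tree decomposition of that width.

Every bag has size at most 2, so the width is 2 − 1 = 1 and tw(G) ≤ 1. G has an edge, so its treewidth is at least 1. Therefore the treewidth is 1.

Treewidth 1.
One such decomposition:
Bags: B1 = {1, 4}  B2 = {1, 5}  B3 = {1, 2}  B4 = {1, 6}  B5 = {3, 6}
Tree: B1–B2, B2–B3, B2–B4, B4–B5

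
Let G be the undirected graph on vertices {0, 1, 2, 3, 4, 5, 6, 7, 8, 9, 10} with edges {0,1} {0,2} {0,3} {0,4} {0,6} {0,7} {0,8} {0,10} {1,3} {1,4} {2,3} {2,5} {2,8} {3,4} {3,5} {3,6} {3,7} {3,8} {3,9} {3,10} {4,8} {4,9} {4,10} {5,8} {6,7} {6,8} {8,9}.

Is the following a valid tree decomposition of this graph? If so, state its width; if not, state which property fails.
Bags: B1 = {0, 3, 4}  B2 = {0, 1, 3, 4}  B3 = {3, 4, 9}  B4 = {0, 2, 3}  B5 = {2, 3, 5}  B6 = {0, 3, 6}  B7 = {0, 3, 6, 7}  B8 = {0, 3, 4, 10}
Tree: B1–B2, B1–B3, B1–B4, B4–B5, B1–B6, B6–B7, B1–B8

A tree decomposition must satisfy three properties: every vertex lies in some bag; for every edge, both endpoints lie together in some bag; and for every vertex, the bags containing it form a connected subtree. Here vertex 8 appears in no bag, so the decomposition is invalid.

No — vertex 8 appears in no bag.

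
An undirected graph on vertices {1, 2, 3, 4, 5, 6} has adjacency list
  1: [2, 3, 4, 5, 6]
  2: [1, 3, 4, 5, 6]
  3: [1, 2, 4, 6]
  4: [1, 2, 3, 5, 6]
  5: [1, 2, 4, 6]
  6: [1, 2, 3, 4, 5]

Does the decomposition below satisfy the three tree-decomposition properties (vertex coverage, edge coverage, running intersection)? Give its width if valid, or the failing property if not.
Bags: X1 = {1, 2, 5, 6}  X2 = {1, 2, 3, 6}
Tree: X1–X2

No — vertex 4 appears in no bag.

A tree decomposition must satisfy three properties: every vertex lies in some bag; for every edge, both endpoints lie together in some bag; and for every vertex, the bags containing it form a connected subtree. Here vertex 4 appears in no bag, so the decomposition is invalid.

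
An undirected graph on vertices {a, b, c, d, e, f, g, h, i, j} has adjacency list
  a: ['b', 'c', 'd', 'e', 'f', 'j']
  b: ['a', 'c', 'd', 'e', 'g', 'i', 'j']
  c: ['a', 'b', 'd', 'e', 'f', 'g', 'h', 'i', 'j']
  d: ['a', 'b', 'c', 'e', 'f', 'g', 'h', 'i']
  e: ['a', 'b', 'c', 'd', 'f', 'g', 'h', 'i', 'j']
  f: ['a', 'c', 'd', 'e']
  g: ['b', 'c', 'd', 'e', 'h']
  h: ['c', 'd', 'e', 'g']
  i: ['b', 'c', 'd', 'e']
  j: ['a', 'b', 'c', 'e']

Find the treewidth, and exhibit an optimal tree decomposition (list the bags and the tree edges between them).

Treewidth 4.
One optimal decomposition is:
Bags: B1 = {a, b, c, e, j}  B2 = {a, b, c, d, e}  B3 = {b, c, d, e, g}  B4 = {b, c, d, e, i}  B5 = {c, d, e, g, h}  B6 = {a, c, d, e, f}
Tree: B1–B2, B2–B3, B3–B4, B3–B5, B2–B6

Every bag has size at most 5, so the width is 5 − 1 = 4 and tw(G) ≤ 4. On the other hand G contains the 5-clique {c, d, e, g, h}. A clique must lie in a single bag of any decomposition, so no decomposition can have width below 4. Therefore the treewidth is 4.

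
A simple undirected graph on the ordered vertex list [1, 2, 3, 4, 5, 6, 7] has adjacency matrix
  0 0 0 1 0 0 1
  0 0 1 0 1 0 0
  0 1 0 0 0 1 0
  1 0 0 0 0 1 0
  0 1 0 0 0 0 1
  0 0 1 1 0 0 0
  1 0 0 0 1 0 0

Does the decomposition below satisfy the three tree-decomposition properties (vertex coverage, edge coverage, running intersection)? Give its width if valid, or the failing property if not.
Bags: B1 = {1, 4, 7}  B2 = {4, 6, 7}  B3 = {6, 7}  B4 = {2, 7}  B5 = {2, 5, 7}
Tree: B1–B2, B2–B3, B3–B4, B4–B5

A tree decomposition must satisfy three properties: every vertex lies in some bag; for every edge, both endpoints lie together in some bag; and for every vertex, the bags containing it form a connected subtree. Here vertex 3 appears in no bag, so the decomposition is invalid.

No — vertex 3 appears in no bag.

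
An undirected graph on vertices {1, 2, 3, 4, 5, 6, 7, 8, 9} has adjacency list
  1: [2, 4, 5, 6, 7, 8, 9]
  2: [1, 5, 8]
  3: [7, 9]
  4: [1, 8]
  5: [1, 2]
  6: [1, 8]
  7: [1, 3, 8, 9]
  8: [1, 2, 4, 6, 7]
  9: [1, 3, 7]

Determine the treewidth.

A width-2 tree decomposition is:
Bags: B1 = {1, 7, 8}  B2 = {1, 7, 9}  B3 = {1, 6, 8}  B4 = {3, 7, 9}  B5 = {1, 2, 8}  B6 = {1, 2, 5}  B7 = {1, 4, 8}
Tree: B1–B2, B1–B3, B2–B4, B1–B5, B5–B6, B5–B7
Each bag holds 3 vertices, so the decomposition has width 2, which upper-bounds the treewidth. On the other hand G contains the 3-clique {1, 2, 8}. A clique must lie in a single bag of any decomposition, so no decomposition can have width below 2. Hence tw(G) = 2 exactly.

2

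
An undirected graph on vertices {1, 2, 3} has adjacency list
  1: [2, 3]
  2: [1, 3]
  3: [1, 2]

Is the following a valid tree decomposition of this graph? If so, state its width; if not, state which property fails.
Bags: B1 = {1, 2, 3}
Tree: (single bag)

Yes; width 2.

Every vertex of G appears in some bag (union = {1, 2, 3}); every edge is covered by a bag; and for each vertex v the set of bags containing v is connected in the bag tree. The decomposition is therefore valid. The largest bag has 3 vertices, so the width is 2.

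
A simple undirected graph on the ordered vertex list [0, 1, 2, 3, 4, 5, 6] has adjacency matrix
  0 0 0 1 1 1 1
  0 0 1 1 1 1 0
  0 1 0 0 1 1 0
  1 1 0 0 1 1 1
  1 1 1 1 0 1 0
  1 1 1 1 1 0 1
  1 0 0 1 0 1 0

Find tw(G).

3

A width-3 tree decomposition is:
Bags: B1 = {1, 3, 4, 5}  B2 = {0, 3, 4, 5}  B3 = {1, 2, 4, 5}  B4 = {0, 3, 5, 6}
Tree: B1–B2, B1–B3, B2–B4
The largest bag has 4 vertices, giving width 3; this decomposition certifies tw(G) ≤ 3. Conversely, {1, 2, 4, 5} is a clique of size 4, and the vertices of any clique must share a bag in every tree decomposition; so some bag has ≥ 4 vertices and tw(G) ≥ 3. Combining the bounds, tw(G) = 3.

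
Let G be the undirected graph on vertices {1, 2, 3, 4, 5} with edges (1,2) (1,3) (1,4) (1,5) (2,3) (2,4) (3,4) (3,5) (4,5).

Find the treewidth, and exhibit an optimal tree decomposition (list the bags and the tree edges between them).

Every bag has size at most 4, so the width is 4 − 1 = 3 and tw(G) ≤ 3. For the lower bound, the 4 vertices {1, 2, 3, 4} are pairwise adjacent, and any tree decomposition puts a clique entirely inside one bag — forcing width ≥ 3. Combining the bounds, tw(G) = 3.

Treewidth 3.
One such decomposition:
Bags: B1 = {1, 2, 3, 4}  B2 = {1, 3, 4, 5}
Tree: B1–B2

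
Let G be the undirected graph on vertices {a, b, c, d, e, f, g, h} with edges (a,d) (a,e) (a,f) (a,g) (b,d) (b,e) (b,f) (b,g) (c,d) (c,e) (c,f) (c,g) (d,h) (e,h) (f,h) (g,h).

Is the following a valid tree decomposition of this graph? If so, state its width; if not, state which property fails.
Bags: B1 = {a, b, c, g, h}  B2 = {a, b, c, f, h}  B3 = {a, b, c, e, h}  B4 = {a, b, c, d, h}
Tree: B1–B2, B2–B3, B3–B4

Every vertex of G appears in some bag (union = {a, b, c, d, e, f, g, h}); every edge is covered by a bag; and for each vertex v the set of bags containing v is connected in the bag tree. The decomposition is therefore valid. The largest bag has 5 vertices, so the width is 4.

Yes; width 4.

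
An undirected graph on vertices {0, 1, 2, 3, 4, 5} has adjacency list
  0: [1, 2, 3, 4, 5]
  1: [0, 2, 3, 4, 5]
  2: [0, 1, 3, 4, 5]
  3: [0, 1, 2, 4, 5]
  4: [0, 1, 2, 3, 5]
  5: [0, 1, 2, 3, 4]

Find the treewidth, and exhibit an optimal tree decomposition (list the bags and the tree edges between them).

With just one bag of size 6, the width is 6 − 1 = 5, so tw(G) ≤ 5. Conversely, {0, 1, 2, 3, 4, 5} is a clique of size 6, and the vertices of any clique must share a bag in every tree decomposition; so some bag has ≥ 6 vertices and tw(G) ≥ 5. Combining the bounds, tw(G) = 5.

Treewidth 5.
Bags: B1 = {0, 1, 2, 3, 4, 5}
Tree: (single bag)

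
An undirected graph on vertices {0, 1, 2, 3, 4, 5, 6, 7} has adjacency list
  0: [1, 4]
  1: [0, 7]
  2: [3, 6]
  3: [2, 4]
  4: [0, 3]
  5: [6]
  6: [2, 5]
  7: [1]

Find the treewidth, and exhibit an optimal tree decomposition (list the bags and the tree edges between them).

Every bag has size at most 2, so the width is 2 − 1 = 1 and tw(G) ≤ 1. Since G has at least one edge (e.g. 7–1), it is not an edgeless graph, so tw(G) ≥ 1. Hence tw(G) = 1 exactly.

Treewidth 1.
One optimal decomposition is:
Bags: B1 = {1, 7}  B2 = {0, 1}  B3 = {0, 4}  B4 = {3, 4}  B5 = {2, 3}  B6 = {2, 6}  B7 = {5, 6}
Tree: B1–B2, B2–B3, B3–B4, B4–B5, B5–B6, B6–B7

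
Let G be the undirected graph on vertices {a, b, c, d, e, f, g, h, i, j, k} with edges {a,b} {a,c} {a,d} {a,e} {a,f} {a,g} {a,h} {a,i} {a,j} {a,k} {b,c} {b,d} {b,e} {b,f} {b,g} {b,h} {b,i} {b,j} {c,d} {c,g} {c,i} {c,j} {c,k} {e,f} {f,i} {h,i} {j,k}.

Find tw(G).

3

A width-3 tree decomposition is:
Bags: B1 = {a, b, c, i}  B2 = {a, b, c, j}  B3 = {a, c, j, k}  B4 = {a, b, f, i}  B5 = {a, b, c, g}  B6 = {a, b, c, d}  B7 = {a, b, h, i}  B8 = {a, b, e, f}
Tree: B1–B2, B2–B3, B1–B4, B2–B5, B1–B6, B1–B7, B4–B8
Every bag has size at most 4, so the width is 4 − 1 = 3 and tw(G) ≤ 3. For the lower bound, the 4 vertices {a, c, j, k} are pairwise adjacent, and any tree decomposition puts a clique entirely inside one bag — forcing width ≥ 3. Combining the bounds, tw(G) = 3.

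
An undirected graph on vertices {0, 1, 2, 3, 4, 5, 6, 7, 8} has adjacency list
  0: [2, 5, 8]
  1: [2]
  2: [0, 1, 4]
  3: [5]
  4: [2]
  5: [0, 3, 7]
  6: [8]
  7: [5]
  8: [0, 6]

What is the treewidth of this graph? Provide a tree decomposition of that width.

Each bag holds 2 vertices, so the decomposition has width 1, which upper-bounds the treewidth. Since G has at least one edge (e.g. 8–6), it is not an edgeless graph, so tw(G) ≥ 1. The upper and lower bounds meet at 1, so that is the treewidth.

Treewidth 1.
One optimal decomposition is:
Bags: B1 = {6, 8}  B2 = {0, 8}  B3 = {0, 5}  B4 = {3, 5}  B5 = {0, 2}  B6 = {5, 7}  B7 = {1, 2}  B8 = {2, 4}
Tree: B1–B2, B2–B3, B3–B4, B2–B5, B3–B6, B5–B7, B5–B8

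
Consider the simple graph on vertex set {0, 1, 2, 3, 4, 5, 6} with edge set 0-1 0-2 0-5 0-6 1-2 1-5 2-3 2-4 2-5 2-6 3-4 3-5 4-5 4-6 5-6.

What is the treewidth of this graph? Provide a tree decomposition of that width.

Treewidth 3.
Bags: B1 = {2, 4, 5, 6}  B2 = {0, 2, 5, 6}  B3 = {0, 1, 2, 5}  B4 = {2, 3, 4, 5}
Tree: B1–B2, B2–B3, B1–B4

Every bag has size at most 4, so the width is 4 − 1 = 3 and tw(G) ≤ 3. On the other hand G contains the 4-clique {0, 1, 2, 5}. A clique must lie in a single bag of any decomposition, so no decomposition can have width below 3. Therefore the treewidth is 3.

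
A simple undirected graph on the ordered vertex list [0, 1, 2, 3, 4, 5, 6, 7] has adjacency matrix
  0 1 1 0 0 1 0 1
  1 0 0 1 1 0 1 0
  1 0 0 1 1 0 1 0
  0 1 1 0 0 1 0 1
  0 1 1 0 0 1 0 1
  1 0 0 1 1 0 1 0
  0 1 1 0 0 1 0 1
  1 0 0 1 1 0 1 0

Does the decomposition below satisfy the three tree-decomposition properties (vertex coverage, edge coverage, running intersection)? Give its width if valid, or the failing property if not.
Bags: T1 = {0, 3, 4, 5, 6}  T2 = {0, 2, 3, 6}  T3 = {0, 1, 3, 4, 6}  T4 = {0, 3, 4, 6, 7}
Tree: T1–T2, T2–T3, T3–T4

A tree decomposition must satisfy three properties: every vertex lies in some bag; for every edge, both endpoints lie together in some bag; and for every vertex, the bags containing it form a connected subtree. Here edge (4,2) lies in no bag, so the decomposition is invalid.

No — edge (4,2) lies in no bag.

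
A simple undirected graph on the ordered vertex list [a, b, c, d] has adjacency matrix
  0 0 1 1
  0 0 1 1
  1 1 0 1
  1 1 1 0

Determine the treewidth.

2

A width-2 tree decomposition is:
Bags: B1 = {b, c, d}  B2 = {a, c, d}
Tree: B1–B2
The largest bag has 3 vertices, giving width 2; this decomposition certifies tw(G) ≤ 2. Conversely, {a, c, d} is a clique of size 3, and the vertices of any clique must share a bag in every tree decomposition; so some bag has ≥ 3 vertices and tw(G) ≥ 2. The upper and lower bounds meet at 2, so that is the treewidth.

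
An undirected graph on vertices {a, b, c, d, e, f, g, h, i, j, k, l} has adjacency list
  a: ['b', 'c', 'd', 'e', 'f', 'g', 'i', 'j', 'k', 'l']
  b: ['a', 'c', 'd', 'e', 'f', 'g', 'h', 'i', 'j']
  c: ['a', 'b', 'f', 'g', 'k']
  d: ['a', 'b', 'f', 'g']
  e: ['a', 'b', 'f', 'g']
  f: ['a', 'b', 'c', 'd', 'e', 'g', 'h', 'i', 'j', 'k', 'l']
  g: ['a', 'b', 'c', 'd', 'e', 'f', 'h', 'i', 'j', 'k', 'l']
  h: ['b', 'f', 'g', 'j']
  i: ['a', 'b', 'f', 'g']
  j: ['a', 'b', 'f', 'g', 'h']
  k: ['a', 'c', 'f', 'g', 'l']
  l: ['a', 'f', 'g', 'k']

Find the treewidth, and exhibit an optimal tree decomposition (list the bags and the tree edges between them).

Treewidth 4.
One such decomposition:
Bags: B1 = {a, c, f, g, k}  B2 = {a, f, g, k, l}  B3 = {a, b, c, f, g}  B4 = {a, b, f, g, j}  B5 = {a, b, d, f, g}  B6 = {a, b, f, g, i}  B7 = {b, f, g, h, j}  B8 = {a, b, e, f, g}
Tree: B1–B2, B1–B3, B3–B4, B3–B5, B5–B6, B4–B7, B6–B8

Every bag has size at most 5, so the width is 5 − 1 = 4 and tw(G) ≤ 4. For the lower bound, the 5 vertices {b, f, g, h, j} are pairwise adjacent, and any tree decomposition puts a clique entirely inside one bag — forcing width ≥ 4. The upper and lower bounds meet at 4, so that is the treewidth.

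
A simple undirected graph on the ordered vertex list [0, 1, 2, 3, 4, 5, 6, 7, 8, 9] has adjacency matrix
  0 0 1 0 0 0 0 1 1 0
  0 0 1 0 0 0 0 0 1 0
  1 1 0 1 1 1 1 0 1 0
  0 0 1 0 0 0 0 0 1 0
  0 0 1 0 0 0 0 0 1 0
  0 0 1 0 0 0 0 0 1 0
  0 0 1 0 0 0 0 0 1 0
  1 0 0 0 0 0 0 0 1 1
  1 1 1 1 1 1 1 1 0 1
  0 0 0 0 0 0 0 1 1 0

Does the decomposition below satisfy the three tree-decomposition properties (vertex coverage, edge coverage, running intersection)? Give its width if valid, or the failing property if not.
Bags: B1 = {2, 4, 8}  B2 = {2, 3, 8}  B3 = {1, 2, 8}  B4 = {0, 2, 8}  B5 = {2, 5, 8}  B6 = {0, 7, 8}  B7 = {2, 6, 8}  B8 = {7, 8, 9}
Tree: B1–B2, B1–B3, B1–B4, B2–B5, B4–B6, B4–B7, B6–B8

Yes; width 2.

Vertex coverage: the bags together contain {0, 1, 2, 3, 4, 5, 6, 7, 8, 9}, the full vertex set. Edge coverage: each edge of G has both endpoints in at least one bag. Running intersection: for every vertex, the bags containing it form a connected subtree. All three properties hold, so this is a valid tree decomposition of width max|bag| − 1 = 2, and hence tw(G) ≤ 2.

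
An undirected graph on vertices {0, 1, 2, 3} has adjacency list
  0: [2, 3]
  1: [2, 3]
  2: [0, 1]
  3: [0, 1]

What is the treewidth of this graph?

A width-2 tree decomposition is:
Bags: B1 = {1, 2, 3}  B2 = {0, 2, 3}
Tree: B1–B2
Every bag has size at most 3, so the width is 3 − 1 = 2 and tw(G) ≤ 2. Since 3–1–2–0–3 is a cycle in G, G is not acyclic. Forests are exactly the graphs of treewidth ≤ 1, so tw(G) ≥ 2. Combining the bounds, tw(G) = 2.

2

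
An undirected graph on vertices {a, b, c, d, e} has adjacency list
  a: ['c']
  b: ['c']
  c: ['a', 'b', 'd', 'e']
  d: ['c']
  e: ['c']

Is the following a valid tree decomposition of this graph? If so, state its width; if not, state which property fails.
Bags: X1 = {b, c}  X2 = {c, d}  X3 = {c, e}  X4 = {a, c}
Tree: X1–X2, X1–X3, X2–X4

Yes; width 1.

Checking the three conditions: (i) the bags cover all of {a, b, c, d, e}; (ii) for each edge, some bag contains both endpoints; (iii) the bags containing any fixed vertex form a subtree. All hold, so the decomposition is valid with width 2 − 1 = 1.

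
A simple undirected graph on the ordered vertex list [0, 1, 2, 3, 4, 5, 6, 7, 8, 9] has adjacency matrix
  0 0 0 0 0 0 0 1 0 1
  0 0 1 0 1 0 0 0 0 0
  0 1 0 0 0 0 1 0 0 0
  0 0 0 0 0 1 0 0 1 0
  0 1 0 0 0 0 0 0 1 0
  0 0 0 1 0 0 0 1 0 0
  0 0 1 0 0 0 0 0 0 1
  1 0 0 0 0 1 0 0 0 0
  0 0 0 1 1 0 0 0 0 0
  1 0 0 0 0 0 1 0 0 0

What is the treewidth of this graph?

A width-2 tree decomposition is:
Bags: B1 = {1, 4, 8}  B2 = {1, 3, 8}  B3 = {1, 3, 5}  B4 = {1, 5, 7}  B5 = {0, 1, 7}  B6 = {0, 1, 9}  B7 = {1, 6, 9}  B8 = {1, 2, 6}
Tree: B1–B2, B2–B3, B3–B4, B4–B5, B5–B6, B6–B7, B7–B8
Every bag has size at most 3, so the width is 3 − 1 = 2 and tw(G) ≤ 2. For the lower bound, G contains the cycle 1–4–8–3–5–7–0–9–6–2–1, so G is not a forest; only forests have treewidth ≤ 1, hence tw(G) ≥ 2. The upper and lower bounds meet at 2, so that is the treewidth.

2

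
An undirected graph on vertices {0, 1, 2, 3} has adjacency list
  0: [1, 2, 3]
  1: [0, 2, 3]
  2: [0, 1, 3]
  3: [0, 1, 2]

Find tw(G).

3

A width-3 tree decomposition is:
Bags: B1 = {0, 1, 2, 3}
Tree: (single bag)
With just one bag of size 4, the width is 4 − 1 = 3, so tw(G) ≤ 3. For the lower bound, the 4 vertices {0, 1, 2, 3} are pairwise adjacent, and any tree decomposition puts a clique entirely inside one bag — forcing width ≥ 3. Hence tw(G) = 3 exactly.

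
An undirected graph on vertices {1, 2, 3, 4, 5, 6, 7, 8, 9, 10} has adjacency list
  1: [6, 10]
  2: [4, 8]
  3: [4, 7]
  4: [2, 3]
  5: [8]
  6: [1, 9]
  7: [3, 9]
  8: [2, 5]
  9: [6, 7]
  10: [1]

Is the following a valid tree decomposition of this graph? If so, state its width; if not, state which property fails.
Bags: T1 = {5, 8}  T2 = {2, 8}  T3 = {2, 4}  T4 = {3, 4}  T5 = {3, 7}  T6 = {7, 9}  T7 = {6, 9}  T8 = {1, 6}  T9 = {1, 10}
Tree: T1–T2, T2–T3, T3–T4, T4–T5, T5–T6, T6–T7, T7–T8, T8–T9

Yes; width 1.

Every vertex of G appears in some bag (union = {1, 2, 3, 4, 5, 6, 7, 8, 9, 10}); every edge is covered by a bag; and for each vertex v the set of bags containing v is connected in the bag tree. The decomposition is therefore valid. The largest bag has 2 vertices, so the width is 1.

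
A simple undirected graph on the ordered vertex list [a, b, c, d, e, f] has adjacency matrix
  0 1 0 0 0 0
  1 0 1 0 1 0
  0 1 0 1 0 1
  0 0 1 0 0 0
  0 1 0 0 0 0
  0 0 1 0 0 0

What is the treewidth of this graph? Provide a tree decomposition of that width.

Treewidth 1.
One optimal decomposition is:
Bags: B1 = {b, e}  B2 = {b, c}  B3 = {c, d}  B4 = {c, f}  B5 = {a, b}
Tree: B1–B2, B2–B3, B3–B4, B1–B5

Each bag holds 2 vertices, so the decomposition has width 1, which upper-bounds the treewidth. G has an edge, so its treewidth is at least 1. The upper and lower bounds meet at 1, so that is the treewidth.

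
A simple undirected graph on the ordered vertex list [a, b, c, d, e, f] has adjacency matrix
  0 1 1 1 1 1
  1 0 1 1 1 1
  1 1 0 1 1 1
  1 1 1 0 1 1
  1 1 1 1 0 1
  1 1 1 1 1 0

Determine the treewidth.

A width-5 tree decomposition is:
Bags: B1 = {a, b, c, d, e, f}
Tree: (single bag)
A single bag containing all 6 vertices is trivially a valid decomposition of width 5. Conversely, {a, b, c, d, e, f} is a clique of size 6, and the vertices of any clique must share a bag in every tree decomposition; so some bag has ≥ 6 vertices and tw(G) ≥ 5. Therefore the treewidth is 5.

5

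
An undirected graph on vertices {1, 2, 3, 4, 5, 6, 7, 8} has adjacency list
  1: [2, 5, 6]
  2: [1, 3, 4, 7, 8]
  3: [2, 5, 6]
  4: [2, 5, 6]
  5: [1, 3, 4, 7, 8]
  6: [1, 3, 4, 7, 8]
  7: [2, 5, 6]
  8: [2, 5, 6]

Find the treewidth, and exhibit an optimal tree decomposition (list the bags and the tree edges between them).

Treewidth 3.
One optimal decomposition is:
Bags: B1 = {2, 3, 5, 6}  B2 = {2, 5, 6, 8}  B3 = {1, 2, 5, 6}  B4 = {2, 4, 5, 6}  B5 = {2, 5, 6, 7}
Tree: B1–B2, B2–B3, B3–B4, B4–B5

The largest bag has 4 vertices, giving width 3; this decomposition certifies tw(G) ≤ 3. For the lower bound: the 4 vertex sets {2,3}, {6,8}, {5}, {1} are disjoint, each induces a connected subgraph, and every pair is joined by at least one edge of G. Contracting each set to a single vertex therefore yields K_{4} as a minor, and since treewidth is minor-monotone, tw(G) ≥ tw(K_{4}) = 3. Hence tw(G) = 3 exactly.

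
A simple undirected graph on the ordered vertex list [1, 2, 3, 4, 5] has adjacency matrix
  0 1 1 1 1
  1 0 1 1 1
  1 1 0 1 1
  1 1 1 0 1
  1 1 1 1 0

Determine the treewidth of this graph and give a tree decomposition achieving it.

Treewidth 4.
Bags: B1 = {1, 2, 3, 4, 5}
Tree: (single bag)

With just one bag of size 5, the width is 5 − 1 = 4, so tw(G) ≤ 4. For the lower bound, the 5 vertices {1, 2, 3, 4, 5} are pairwise adjacent, and any tree decomposition puts a clique entirely inside one bag — forcing width ≥ 4. Therefore the treewidth is 4.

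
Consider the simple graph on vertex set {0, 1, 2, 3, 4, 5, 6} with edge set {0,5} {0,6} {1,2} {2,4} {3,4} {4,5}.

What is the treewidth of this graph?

1

A width-1 tree decomposition is:
Bags: B1 = {4, 5}  B2 = {2, 4}  B3 = {0, 5}  B4 = {0, 6}  B5 = {1, 2}  B6 = {3, 4}
Tree: B1–B2, B1–B3, B3–B4, B2–B5, B1–B6
The largest bag has 2 vertices, giving width 1; this decomposition certifies tw(G) ≤ 1. G has an edge, so its treewidth is at least 1. The upper and lower bounds meet at 1, so that is the treewidth.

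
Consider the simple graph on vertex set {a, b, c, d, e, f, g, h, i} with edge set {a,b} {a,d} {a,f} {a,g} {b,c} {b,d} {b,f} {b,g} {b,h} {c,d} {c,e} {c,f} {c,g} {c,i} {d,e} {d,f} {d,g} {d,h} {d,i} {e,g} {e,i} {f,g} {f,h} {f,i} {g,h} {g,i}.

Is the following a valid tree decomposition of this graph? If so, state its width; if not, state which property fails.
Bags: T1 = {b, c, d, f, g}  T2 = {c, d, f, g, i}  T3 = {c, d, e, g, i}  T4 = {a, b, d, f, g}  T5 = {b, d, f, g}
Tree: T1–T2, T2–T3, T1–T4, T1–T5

A tree decomposition must satisfy three properties: every vertex lies in some bag; for every edge, both endpoints lie together in some bag; and for every vertex, the bags containing it form a connected subtree. Here vertex h appears in no bag, so the decomposition is invalid.

No — vertex h appears in no bag.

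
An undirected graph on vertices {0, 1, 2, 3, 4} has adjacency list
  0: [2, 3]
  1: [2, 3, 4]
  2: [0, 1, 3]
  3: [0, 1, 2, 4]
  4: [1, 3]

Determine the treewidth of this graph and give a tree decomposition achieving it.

Treewidth 2.
One optimal decomposition is:
Bags: B1 = {0, 2, 3}  B2 = {1, 2, 3}  B3 = {1, 3, 4}
Tree: B1–B2, B2–B3

The largest bag has 3 vertices, giving width 2; this decomposition certifies tw(G) ≤ 2. On the other hand G contains the 3-clique {0, 2, 3}. A clique must lie in a single bag of any decomposition, so no decomposition can have width below 2. Therefore the treewidth is 2.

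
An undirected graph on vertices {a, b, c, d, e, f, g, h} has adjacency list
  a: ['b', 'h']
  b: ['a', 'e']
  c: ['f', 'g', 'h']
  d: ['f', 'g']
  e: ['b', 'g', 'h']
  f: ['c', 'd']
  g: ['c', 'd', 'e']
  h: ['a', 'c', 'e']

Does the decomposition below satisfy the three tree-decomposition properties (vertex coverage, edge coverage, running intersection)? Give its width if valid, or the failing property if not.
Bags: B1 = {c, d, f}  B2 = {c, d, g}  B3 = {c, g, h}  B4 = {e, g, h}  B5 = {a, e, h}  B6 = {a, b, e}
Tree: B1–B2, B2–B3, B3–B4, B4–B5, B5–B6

Vertex coverage: the bags together contain {a, b, c, d, e, f, g, h}, the full vertex set. Edge coverage: each edge of G has both endpoints in at least one bag. Running intersection: for every vertex, the bags containing it form a connected subtree. All three properties hold, so this is a valid tree decomposition of width max|bag| − 1 = 2, and hence tw(G) ≤ 2.

Yes; width 2.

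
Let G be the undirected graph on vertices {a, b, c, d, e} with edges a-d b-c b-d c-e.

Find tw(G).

1

A width-1 tree decomposition is:
Bags: B1 = {a, d}  B2 = {b, d}  B3 = {b, c}  B4 = {c, e}
Tree: B1–B2, B2–B3, B3–B4
Each bag holds 2 vertices, so the decomposition has width 1, which upper-bounds the treewidth. Since G has at least one edge (e.g. a–d), it is not an edgeless graph, so tw(G) ≥ 1. Therefore the treewidth is 1.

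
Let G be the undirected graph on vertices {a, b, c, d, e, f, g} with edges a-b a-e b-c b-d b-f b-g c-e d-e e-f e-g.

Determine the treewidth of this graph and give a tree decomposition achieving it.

Every bag has size at most 3, so the width is 3 − 1 = 2 and tw(G) ≤ 2. The edges e–a–b–f–e form a cycle, so G is not a tree and its treewidth is at least 2. Combining the bounds, tw(G) = 2.

Treewidth 2.
One optimal decomposition is:
Bags: B1 = {a, b, e}  B2 = {b, e, f}  B3 = {b, e, g}  B4 = {b, d, e}  B5 = {b, c, e}
Tree: B1–B2, B2–B3, B3–B4, B4–B5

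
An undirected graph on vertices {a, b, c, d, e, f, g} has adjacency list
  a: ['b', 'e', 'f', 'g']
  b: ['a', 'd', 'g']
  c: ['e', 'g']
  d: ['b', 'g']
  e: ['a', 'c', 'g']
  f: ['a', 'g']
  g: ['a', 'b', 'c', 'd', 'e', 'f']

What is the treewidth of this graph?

A width-2 tree decomposition is:
Bags: B1 = {a, e, g}  B2 = {a, b, g}  B3 = {a, f, g}  B4 = {b, d, g}  B5 = {c, e, g}
Tree: B1–B2, B2–B3, B2–B4, B1–B5
Each bag holds 3 vertices, so the decomposition has width 2, which upper-bounds the treewidth. Conversely, {b, d, g} is a clique of size 3, and the vertices of any clique must share a bag in every tree decomposition; so some bag has ≥ 3 vertices and tw(G) ≥ 2. Therefore the treewidth is 2.

2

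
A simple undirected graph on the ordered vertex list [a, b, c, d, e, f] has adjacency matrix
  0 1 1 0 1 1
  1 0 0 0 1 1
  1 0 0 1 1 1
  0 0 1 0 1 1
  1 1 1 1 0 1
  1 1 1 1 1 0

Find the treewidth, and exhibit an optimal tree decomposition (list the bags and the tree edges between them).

Every bag has size at most 4, so the width is 4 − 1 = 3 and tw(G) ≤ 3. For the lower bound, the 4 vertices {c, d, e, f} are pairwise adjacent, and any tree decomposition puts a clique entirely inside one bag — forcing width ≥ 3. Combining the bounds, tw(G) = 3.

Treewidth 3.
One such decomposition:
Bags: B1 = {a, c, e, f}  B2 = {c, d, e, f}  B3 = {a, b, e, f}
Tree: B1–B2, B1–B3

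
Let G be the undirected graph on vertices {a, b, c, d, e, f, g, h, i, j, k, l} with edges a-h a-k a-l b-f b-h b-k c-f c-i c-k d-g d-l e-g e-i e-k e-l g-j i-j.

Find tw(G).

3

A width-3 tree decomposition is:
Bags: B1 = {d, g, j, l}  B2 = {e, g, j, l}  B3 = {e, i, j, l}  B4 = {a, e, i, l}  B5 = {a, e, i, k}  B6 = {a, c, i, k}  B7 = {a, c, h, k}  B8 = {b, c, h, k}  B9 = {b, c, f, h}
Tree: B1–B2, B2–B3, B3–B4, B4–B5, B5–B6, B6–B7, B7–B8, B8–B9
The largest bag has 4 vertices, giving width 3; this decomposition certifies tw(G) ≤ 3. For the lower bound: the 4 vertex sets {d,g,j}, {l}, {e}, {a,c,i,k} are disjoint, each induces a connected subgraph, and every pair is joined by at least one edge of G. Contracting each set to a single vertex therefore yields K_{4} as a minor, and since treewidth is minor-monotone, tw(G) ≥ tw(K_{4}) = 3. Therefore the treewidth is 3.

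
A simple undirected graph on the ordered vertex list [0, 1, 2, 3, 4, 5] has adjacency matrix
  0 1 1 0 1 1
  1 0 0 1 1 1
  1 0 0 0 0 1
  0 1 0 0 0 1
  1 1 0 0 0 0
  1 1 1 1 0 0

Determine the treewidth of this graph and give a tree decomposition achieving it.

Treewidth 2.
One such decomposition:
Bags: B1 = {1, 3, 5}  B2 = {0, 1, 5}  B3 = {0, 1, 4}  B4 = {0, 2, 5}
Tree: B1–B2, B2–B3, B2–B4

Every bag has size at most 3, so the width is 3 − 1 = 2 and tw(G) ≤ 2. On the other hand G contains the 3-clique {0, 1, 4}. A clique must lie in a single bag of any decomposition, so no decomposition can have width below 2. The upper and lower bounds meet at 2, so that is the treewidth.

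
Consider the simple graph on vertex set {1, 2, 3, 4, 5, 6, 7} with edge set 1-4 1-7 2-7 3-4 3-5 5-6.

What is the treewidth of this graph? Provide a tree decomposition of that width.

The largest bag has 2 vertices, giving width 1; this decomposition certifies tw(G) ≤ 1. Any graph with an edge has treewidth ≥ 1, and G has the edge 6–5. Hence tw(G) = 1 exactly.

Treewidth 1.
One optimal decomposition is:
Bags: B1 = {5, 6}  B2 = {3, 5}  B3 = {3, 4}  B4 = {1, 4}  B5 = {1, 7}  B6 = {2, 7}
Tree: B1–B2, B2–B3, B3–B4, B4–B5, B5–B6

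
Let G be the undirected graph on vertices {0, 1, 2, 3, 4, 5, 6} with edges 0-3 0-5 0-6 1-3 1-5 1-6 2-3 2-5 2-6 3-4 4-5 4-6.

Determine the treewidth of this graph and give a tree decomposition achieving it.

Every bag has size at most 4, so the width is 4 − 1 = 3 and tw(G) ≤ 3. For the lower bound: the 4 vertex sets {1,3}, {0,6}, {5}, {2} are disjoint, each induces a connected subgraph, and every pair is joined by at least one edge of G. Contracting each set to a single vertex therefore yields K_{4} as a minor, and since treewidth is minor-monotone, tw(G) ≥ tw(K_{4}) = 3. Hence tw(G) = 3 exactly.

Treewidth 3.
One optimal decomposition is:
Bags: B1 = {1, 3, 5, 6}  B2 = {0, 3, 5, 6}  B3 = {2, 3, 5, 6}  B4 = {3, 4, 5, 6}
Tree: B1–B2, B2–B3, B3–B4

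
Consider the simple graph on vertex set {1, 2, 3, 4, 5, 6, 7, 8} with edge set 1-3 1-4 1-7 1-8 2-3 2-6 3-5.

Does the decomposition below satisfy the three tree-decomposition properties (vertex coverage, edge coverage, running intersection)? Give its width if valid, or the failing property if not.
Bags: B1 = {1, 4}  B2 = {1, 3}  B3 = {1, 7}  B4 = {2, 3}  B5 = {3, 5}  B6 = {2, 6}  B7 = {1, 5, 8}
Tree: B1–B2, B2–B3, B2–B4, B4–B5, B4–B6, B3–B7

No — bags containing vertex 5 are not connected in the tree.

A tree decomposition must satisfy three properties: every vertex lies in some bag; for every edge, both endpoints lie together in some bag; and for every vertex, the bags containing it form a connected subtree. Here bags containing vertex 5 are not connected in the tree, so the decomposition is invalid.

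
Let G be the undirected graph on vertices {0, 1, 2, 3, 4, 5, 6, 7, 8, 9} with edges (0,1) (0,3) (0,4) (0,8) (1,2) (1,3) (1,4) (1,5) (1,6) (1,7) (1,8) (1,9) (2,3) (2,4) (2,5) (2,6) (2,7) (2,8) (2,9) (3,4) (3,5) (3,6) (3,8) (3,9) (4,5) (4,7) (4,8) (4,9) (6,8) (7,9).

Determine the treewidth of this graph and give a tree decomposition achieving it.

Treewidth 4.
One optimal decomposition is:
Bags: B1 = {1, 2, 3, 4, 8}  B2 = {1, 2, 3, 4, 9}  B3 = {1, 2, 4, 7, 9}  B4 = {1, 2, 3, 4, 5}  B5 = {0, 1, 3, 4, 8}  B6 = {1, 2, 3, 6, 8}
Tree: B1–B2, B2–B3, B1–B4, B1–B5, B1–B6

Each bag holds 5 vertices, so the decomposition has width 4, which upper-bounds the treewidth. On the other hand G contains the 5-clique {0, 1, 3, 4, 8}. A clique must lie in a single bag of any decomposition, so no decomposition can have width below 4. Hence tw(G) = 4 exactly.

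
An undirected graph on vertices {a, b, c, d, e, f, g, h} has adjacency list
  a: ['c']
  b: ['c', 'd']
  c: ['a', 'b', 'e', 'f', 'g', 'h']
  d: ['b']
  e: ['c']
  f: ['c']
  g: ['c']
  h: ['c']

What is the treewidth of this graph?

A width-1 tree decomposition is:
Bags: B1 = {a, c}  B2 = {c, e}  B3 = {c, h}  B4 = {c, f}  B5 = {b, c}  B6 = {c, g}  B7 = {b, d}
Tree: B1–B2, B1–B3, B1–B4, B1–B5, B3–B6, B5–B7
The largest bag has 2 vertices, giving width 1; this decomposition certifies tw(G) ≤ 1. Any graph with an edge has treewidth ≥ 1, and G has the edge c–a. The upper and lower bounds meet at 1, so that is the treewidth.

1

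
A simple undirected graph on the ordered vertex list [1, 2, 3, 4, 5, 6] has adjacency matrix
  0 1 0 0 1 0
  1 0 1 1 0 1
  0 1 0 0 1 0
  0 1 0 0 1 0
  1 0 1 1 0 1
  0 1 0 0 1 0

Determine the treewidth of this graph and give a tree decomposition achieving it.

Treewidth 2.
Bags: B1 = {2, 3, 5}  B2 = {1, 2, 5}  B3 = {2, 4, 5}  B4 = {2, 5, 6}
Tree: B1–B2, B2–B3, B3–B4

The largest bag has 3 vertices, giving width 2; this decomposition certifies tw(G) ≤ 2. Since 2–3–5–1–2 is a cycle in G, G is not acyclic. Forests are exactly the graphs of treewidth ≤ 1, so tw(G) ≥ 2. Hence tw(G) = 2 exactly.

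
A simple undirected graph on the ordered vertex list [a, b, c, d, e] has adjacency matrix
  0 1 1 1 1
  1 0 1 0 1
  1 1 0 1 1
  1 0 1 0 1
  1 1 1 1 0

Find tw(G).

A width-3 tree decomposition is:
Bags: B1 = {a, c, d, e}  B2 = {a, b, c, e}
Tree: B1–B2
Every bag has size at most 4, so the width is 4 − 1 = 3 and tw(G) ≤ 3. On the other hand G contains the 4-clique {a, c, d, e}. A clique must lie in a single bag of any decomposition, so no decomposition can have width below 3. Hence tw(G) = 3 exactly.

3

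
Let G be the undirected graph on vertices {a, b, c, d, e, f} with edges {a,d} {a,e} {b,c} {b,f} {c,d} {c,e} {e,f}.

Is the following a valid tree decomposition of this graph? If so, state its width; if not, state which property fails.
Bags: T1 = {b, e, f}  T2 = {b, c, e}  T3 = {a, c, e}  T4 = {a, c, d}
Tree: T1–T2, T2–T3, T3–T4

Vertex coverage: the bags together contain {a, b, c, d, e, f}, the full vertex set. Edge coverage: each edge of G has both endpoints in at least one bag. Running intersection: for every vertex, the bags containing it form a connected subtree. All three properties hold, so this is a valid tree decomposition of width max|bag| − 1 = 2, and hence tw(G) ≤ 2.

Yes; width 2.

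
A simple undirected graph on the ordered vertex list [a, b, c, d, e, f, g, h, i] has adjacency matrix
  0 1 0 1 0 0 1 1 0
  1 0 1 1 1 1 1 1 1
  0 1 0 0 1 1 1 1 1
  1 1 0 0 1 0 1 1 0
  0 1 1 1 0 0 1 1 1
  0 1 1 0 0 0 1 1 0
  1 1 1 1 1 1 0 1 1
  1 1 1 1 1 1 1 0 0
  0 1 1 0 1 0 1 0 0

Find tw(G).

A width-4 tree decomposition is:
Bags: B1 = {b, d, e, g, h}  B2 = {a, b, d, g, h}  B3 = {b, c, e, g, h}  B4 = {b, c, e, g, i}  B5 = {b, c, f, g, h}
Tree: B1–B2, B1–B3, B3–B4, B3–B5
Every bag has size at most 5, so the width is 5 − 1 = 4 and tw(G) ≤ 4. Conversely, {b, d, e, g, h} is a clique of size 5, and the vertices of any clique must share a bag in every tree decomposition; so some bag has ≥ 5 vertices and tw(G) ≥ 4. Combining the bounds, tw(G) = 4.

4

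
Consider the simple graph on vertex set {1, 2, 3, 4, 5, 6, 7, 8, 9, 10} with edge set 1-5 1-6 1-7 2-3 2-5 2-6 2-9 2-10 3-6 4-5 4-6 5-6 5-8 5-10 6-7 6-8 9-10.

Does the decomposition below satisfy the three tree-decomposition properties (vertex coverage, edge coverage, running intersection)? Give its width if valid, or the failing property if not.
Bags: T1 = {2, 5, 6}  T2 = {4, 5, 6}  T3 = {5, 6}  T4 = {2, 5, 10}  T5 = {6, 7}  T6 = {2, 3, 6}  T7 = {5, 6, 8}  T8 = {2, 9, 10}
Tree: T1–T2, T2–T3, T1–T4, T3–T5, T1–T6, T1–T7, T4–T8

No — vertex 1 appears in no bag.

A tree decomposition must satisfy three properties: every vertex lies in some bag; for every edge, both endpoints lie together in some bag; and for every vertex, the bags containing it form a connected subtree. Here vertex 1 appears in no bag, so the decomposition is invalid.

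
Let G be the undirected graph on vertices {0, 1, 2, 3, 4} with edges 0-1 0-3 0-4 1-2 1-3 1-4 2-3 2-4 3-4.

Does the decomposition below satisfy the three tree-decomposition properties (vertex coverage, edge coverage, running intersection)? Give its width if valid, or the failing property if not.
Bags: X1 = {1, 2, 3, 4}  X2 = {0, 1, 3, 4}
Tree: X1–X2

Yes; width 3.

Every vertex of G appears in some bag (union = {0, 1, 2, 3, 4}); every edge is covered by a bag; and for each vertex v the set of bags containing v is connected in the bag tree. The decomposition is therefore valid. The largest bag has 4 vertices, so the width is 3.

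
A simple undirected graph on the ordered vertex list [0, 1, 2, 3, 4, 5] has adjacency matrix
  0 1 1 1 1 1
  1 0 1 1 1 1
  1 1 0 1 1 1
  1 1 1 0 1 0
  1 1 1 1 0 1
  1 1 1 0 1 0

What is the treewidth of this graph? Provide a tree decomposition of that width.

Treewidth 4.
One optimal decomposition is:
Bags: B1 = {0, 1, 2, 4, 5}  B2 = {0, 1, 2, 3, 4}
Tree: B1–B2

The largest bag has 5 vertices, giving width 4; this decomposition certifies tw(G) ≤ 4. For the lower bound, the 5 vertices {0, 1, 2, 3, 4} are pairwise adjacent, and any tree decomposition puts a clique entirely inside one bag — forcing width ≥ 4. Combining the bounds, tw(G) = 4.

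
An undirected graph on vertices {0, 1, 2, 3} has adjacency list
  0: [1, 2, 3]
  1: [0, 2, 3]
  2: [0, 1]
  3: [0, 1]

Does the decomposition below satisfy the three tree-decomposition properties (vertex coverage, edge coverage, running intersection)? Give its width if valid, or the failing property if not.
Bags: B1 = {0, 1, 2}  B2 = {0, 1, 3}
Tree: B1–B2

Yes; width 2.

Every vertex of G appears in some bag (union = {0, 1, 2, 3}); every edge is covered by a bag; and for each vertex v the set of bags containing v is connected in the bag tree. The decomposition is therefore valid. The largest bag has 3 vertices, so the width is 2.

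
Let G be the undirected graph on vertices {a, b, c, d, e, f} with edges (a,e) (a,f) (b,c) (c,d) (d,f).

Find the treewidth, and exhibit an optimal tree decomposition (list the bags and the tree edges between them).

Treewidth 1.
One optimal decomposition is:
Bags: B1 = {b, c}  B2 = {c, d}  B3 = {d, f}  B4 = {a, f}  B5 = {a, e}
Tree: B1–B2, B2–B3, B3–B4, B4–B5

The largest bag has 2 vertices, giving width 1; this decomposition certifies tw(G) ≤ 1. Any graph with an edge has treewidth ≥ 1, and G has the edge b–c. Therefore the treewidth is 1.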